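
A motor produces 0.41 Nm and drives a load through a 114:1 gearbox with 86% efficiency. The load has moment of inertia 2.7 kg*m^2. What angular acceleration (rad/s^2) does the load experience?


tau_out = tau_motor * N * eta
= 0.41 * 114 * 0.86 = 40.1964 Nm
alpha = tau_out / I = 40.1964 / 2.7
= 14.8876 rad/s^2


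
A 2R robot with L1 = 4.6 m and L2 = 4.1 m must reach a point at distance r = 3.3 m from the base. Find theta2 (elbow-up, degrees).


cos(theta2) = (r^2 - L1^2 - L2^2) / (2*L1*L2)
cos(theta2) = (10.89 - 21.16 - 16.81) / 37.72
cos(theta2) = -0.717922
theta2 = 135.8831 degrees


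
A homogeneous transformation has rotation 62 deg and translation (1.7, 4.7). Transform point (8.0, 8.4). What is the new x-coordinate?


x' = cos(theta)*px - sin(theta)*py + tx
= 0.4695*8.0 - 0.8829*8.4 + 1.7
= -1.961


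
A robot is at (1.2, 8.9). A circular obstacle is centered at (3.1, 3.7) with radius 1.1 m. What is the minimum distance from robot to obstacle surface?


center_dist = sqrt((1.2-3.1)^2 + (8.9-3.7)^2)
= sqrt(3.61 + 27.04)
= 5.5362
min_dist = center_dist - radius = 5.5362 - 1.1 = 4.4362 m


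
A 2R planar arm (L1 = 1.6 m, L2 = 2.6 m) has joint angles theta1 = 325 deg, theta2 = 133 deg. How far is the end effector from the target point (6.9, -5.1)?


End effector via forward kinematics:
x = L1*cos(t1) + L2*cos(t1+t2) = 0.9488
y = L1*sin(t1) + L2*sin(t1+t2) = 1.657
Distance to target:
d = sqrt((6.9 - 0.9488)^2 + (-5.1 - 1.657)^2)
= sqrt(35.4169 + 45.6567)
= 9.0041 m


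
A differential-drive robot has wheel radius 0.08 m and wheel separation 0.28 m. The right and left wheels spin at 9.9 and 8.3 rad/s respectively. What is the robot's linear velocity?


vR = r*wR = 0.08*9.9 = 0.792 m/s
vL = r*wL = 0.08*8.3 = 0.664 m/s
v = (vR+vL)/2 = 0.728 m/s
omega = (vR-vL)/L = 0.4571 rad/s
linear velocity = 0.728 m/s


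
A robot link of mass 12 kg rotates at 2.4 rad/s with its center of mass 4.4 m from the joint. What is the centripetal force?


F = m * omega^2 * r
= 12 * 2.4^2 * 4.4
= 12 * 5.76 * 4.4
= 304.128 N


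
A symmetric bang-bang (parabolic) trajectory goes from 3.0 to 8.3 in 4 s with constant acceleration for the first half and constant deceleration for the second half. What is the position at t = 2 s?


Symmetric rest-to-rest: each phase covers (pf-p0)/2 in time T/2. 0.5*a*(T/2)^2 = (pf-p0)/2 => a = 4*(pf-p0)/T^2
a = 4*(8.3-3.0)/4^2 = 1.325
t = 2 is in the acceleration phase (t <= T/2).
p = p0 + 0.5*a*t^2 = 3.0 + 0.5*1.325*2^2
= 5.65


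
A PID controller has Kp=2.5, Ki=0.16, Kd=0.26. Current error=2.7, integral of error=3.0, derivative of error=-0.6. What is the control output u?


u = Kp*e + Ki*int(e) + Kd*de/dt
= 2.5*2.7 + 0.16*3.0 + 0.26*(-0.6)
= 6.75 + 0.48 + -0.156
= 7.074


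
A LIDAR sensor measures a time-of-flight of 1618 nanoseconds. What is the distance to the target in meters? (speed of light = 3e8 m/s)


tof = 1618 ns = 1.618e-06 s
dist = c * tof / 2
= 3e8 * 1.618e-06 / 2
= 242.7 m


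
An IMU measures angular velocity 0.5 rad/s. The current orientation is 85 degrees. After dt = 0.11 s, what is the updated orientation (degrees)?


delta_theta = w * dt = 0.5 * 0.11 = 0.055 rad
= 3.1513 deg
theta_new = 85 + 3.1513 = 88.1513 deg


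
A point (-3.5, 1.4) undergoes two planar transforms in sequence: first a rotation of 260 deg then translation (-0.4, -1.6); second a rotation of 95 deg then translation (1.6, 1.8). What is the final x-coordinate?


After transform 1:
x1 = cos(260)*-3.5 - sin(260)*1.4 + -0.4 = 1.5865
y1 = sin(260)*-3.5 + cos(260)*1.4 + -1.6 = 1.6037
After transform 2:
x2 = cos(95)*1.5865 - sin(95)*1.6037 + 1.6
= -0.1359


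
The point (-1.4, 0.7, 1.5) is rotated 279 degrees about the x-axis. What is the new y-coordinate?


Rotation about x-axis: y' = y*cos(theta) - z*sin(theta)
= 0.7 * 0.1564 - 1.5 * -0.9877
= 1.591


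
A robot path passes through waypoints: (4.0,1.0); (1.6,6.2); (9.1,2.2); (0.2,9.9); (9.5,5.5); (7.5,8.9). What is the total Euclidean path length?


Segment lengths:
  seg1 = sqrt((-2.4)^2 + (5.2)^2) = 5.7271
  seg2 = sqrt((7.5)^2 + (-4.0)^2) = 8.5
  seg3 = sqrt((-8.9)^2 + (7.7)^2) = 11.7686
  seg4 = sqrt((9.3)^2 + (-4.4)^2) = 10.2883
  seg5 = sqrt((-2.0)^2 + (3.4)^2) = 3.9446
Total = 40.2287


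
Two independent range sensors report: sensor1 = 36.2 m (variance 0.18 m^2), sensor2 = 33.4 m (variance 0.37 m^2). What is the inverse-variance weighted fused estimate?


w1 = (1/var1) / (1/var1 + 1/var2)
   = 5.5556 / (5.5556 + 2.7027) = 0.6727
w2 = 1 - w1 = 0.3273
fused = w1*s1 + w2*s2 = 24.3527 + 10.9309
= 35.2836 m


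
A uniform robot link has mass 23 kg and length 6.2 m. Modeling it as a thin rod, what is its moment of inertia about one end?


I = (1/3) * m * L^2
= (1/3) * 23 * 6.2^2
= 0.333333 * 23 * 38.44
= 294.7067 kg*m^2


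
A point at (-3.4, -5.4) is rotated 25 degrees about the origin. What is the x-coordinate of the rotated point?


x' = x*cos(theta) - y*sin(theta)
cos(25 deg) = 0.9063, sin(25 deg) = 0.4226
x' = -3.4 * 0.9063 - -5.4 * 0.4226
= -3.0814 - -2.2821
= -0.7993


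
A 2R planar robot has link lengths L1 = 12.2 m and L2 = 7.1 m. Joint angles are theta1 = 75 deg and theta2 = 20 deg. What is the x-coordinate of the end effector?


Convert angles to radians: theta1 = 1.309, theta2 = 0.3491
x = L1*cos(theta1) + L2*cos(theta1+theta2)
x = 3.1576 + -0.6188
x = 2.5388


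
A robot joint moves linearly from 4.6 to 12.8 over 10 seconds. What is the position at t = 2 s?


s = t/T = 2/10 = 0.2
p(t) = p0 + (pf-p0)*s
= 4.6 + (12.8 - 4.6) * 0.2
= 6.24


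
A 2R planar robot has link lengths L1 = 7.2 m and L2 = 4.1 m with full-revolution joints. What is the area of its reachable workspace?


r_max = L1 + L2 = 11.3 m
r_min = |L1 - L2| = 3.1 m
Area = pi*(r_max^2 - r_min^2)
= pi*(127.69 - 9.61)
= pi * 118.08
= 370.9593 m^2


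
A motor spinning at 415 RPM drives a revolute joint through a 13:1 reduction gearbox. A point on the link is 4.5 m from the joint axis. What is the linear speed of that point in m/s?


omega_motor = 415 * 2*pi/60 = 43.4587 rad/s
omega_joint = omega_motor / 13 = 3.343 rad/s
v = omega_joint * r = 3.343 * 4.5
= 15.0434 m/s


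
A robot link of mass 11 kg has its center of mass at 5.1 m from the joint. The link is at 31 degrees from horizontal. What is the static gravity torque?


tau = m*g*L*cos(angle)
= 11 * 9.81 * 5.1 * cos(31 deg)
= 11 * 9.81 * 5.1 * 0.8572
= 471.7343 Nm


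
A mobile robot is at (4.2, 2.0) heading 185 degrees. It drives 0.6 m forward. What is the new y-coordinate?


y_new = y0 + d*sin(theta)
= 2.0 + 0.6*sin(185)
= 2.0 + -0.0523
= 1.9477


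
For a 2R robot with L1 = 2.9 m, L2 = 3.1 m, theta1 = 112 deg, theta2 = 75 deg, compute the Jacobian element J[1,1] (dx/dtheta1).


J[1,1] = -L1*sin(t1) - L2*sin(t1+t2)
= -2.9*sin(112) - 3.1*sin(187)
= -2.311


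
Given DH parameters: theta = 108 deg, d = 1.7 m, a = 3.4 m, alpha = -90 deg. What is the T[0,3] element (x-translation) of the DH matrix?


T[0,3] = a * cos(theta)
= 3.4 * cos(108 deg)
= 3.4 * -0.309
= -1.0507


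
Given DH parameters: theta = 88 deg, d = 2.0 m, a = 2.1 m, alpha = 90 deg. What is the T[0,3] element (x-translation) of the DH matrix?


T[0,3] = a * cos(theta)
= 2.1 * cos(88 deg)
= 2.1 * 0.0349
= 0.0733


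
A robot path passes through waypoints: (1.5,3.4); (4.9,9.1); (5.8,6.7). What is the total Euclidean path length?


Segment lengths:
  seg1 = sqrt((3.4)^2 + (5.7)^2) = 6.637
  seg2 = sqrt((0.9)^2 + (-2.4)^2) = 2.5632
Total = 9.2002


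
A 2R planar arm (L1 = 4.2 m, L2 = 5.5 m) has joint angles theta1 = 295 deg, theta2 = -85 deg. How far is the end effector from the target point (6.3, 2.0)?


End effector via forward kinematics:
x = L1*cos(t1) + L2*cos(t1+t2) = -2.9881
y = L1*sin(t1) + L2*sin(t1+t2) = -6.5565
Distance to target:
d = sqrt((6.3 - -2.9881)^2 + (2.0 - -6.5565)^2)
= sqrt(86.2696 + 73.2136)
= 12.6287 m


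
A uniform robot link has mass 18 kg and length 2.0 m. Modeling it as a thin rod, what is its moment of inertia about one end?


I = (1/3) * m * L^2
= (1/3) * 18 * 2.0^2
= 0.333333 * 18 * 4.0
= 24.0 kg*m^2


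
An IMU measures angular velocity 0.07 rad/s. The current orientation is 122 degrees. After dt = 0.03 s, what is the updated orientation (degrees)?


delta_theta = w * dt = 0.07 * 0.03 = 0.0021 rad
= 0.1203 deg
theta_new = 122 + 0.1203 = 122.1203 deg


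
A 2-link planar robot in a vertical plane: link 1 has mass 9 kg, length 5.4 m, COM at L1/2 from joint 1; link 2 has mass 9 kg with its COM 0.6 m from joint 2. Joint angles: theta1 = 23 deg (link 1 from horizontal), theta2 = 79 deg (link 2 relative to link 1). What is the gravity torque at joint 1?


Horizontal distance from joint 1 to link-1 COM:
  x_c1 = (L1/2)*cos(t1) = 2.7 * 0.9205 = 2.4854 m
Horizontal distance from joint 1 to link-2 COM:
  x_c2 = L1*cos(t1) + Lc2*cos(t1+t2)
       = 5.4*0.9205 + 0.6*-0.2079 = 4.846 m
tau1 = m1*g*x_c1 + m2*g*x_c2
     = 9*9.81*2.4854 + 9*9.81*4.846
     = 219.4327 + 427.8515
     = 647.2842 Nm


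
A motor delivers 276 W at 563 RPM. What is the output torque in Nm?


omega = 563 * 2*pi/60 = 58.9572 rad/s
tau = P / omega = 276 / 58.9572
= 4.6814 Nm


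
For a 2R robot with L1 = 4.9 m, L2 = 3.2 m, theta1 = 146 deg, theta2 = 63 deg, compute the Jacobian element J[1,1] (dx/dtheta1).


J[1,1] = -L1*sin(t1) - L2*sin(t1+t2)
= -4.9*sin(146) - 3.2*sin(209)
= -1.1887


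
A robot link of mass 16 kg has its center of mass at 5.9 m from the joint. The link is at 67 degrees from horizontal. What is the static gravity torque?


tau = m*g*L*cos(angle)
= 16 * 9.81 * 5.9 * cos(67 deg)
= 16 * 9.81 * 5.9 * 0.3907
= 361.842 Nm


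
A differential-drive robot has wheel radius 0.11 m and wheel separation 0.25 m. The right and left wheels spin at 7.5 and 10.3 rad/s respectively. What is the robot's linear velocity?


vR = r*wR = 0.11*7.5 = 0.825 m/s
vL = r*wL = 0.11*10.3 = 1.133 m/s
v = (vR+vL)/2 = 0.979 m/s
omega = (vR-vL)/L = -1.232 rad/s
linear velocity = 0.979 m/s


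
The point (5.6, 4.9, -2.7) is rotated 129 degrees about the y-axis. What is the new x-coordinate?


Rotation about y-axis: x' = x*cos(theta) + z*sin(theta)
= 5.6 * -0.6293 + -2.7 * 0.7771
= -5.6225


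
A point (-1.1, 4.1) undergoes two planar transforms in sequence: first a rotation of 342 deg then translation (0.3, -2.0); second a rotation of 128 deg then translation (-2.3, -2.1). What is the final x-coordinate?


After transform 1:
x1 = cos(342)*-1.1 - sin(342)*4.1 + 0.3 = 0.5208
y1 = sin(342)*-1.1 + cos(342)*4.1 + -2.0 = 2.2393
After transform 2:
x2 = cos(128)*0.5208 - sin(128)*2.2393 + -2.3
= -4.3852


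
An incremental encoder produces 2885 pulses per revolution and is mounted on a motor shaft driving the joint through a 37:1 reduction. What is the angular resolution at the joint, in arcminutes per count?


counts per rev = 2885
effective counts at joint = 2885 * 37 = 106745
resolution = 360*60 / 106745
= 0.2024 arcmin/count


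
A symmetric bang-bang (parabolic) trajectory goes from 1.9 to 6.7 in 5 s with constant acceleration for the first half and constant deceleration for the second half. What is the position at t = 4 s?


Symmetric rest-to-rest: each phase covers (pf-p0)/2 in time T/2. 0.5*a*(T/2)^2 = (pf-p0)/2 => a = 4*(pf-p0)/T^2
a = 4*(6.7-1.9)/5^2 = 0.768
t = 4 is in the deceleration phase (t > T/2).
p = pf - 0.5*a*(T-t)^2 = 6.7 - 0.5*0.768*1^2
= 6.316


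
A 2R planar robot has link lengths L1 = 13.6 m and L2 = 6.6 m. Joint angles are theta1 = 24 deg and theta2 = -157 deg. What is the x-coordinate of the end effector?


Convert angles to radians: theta1 = 0.4189, theta2 = -2.7402
x = L1*cos(theta1) + L2*cos(theta1+theta2)
x = 12.4242 + -4.5012
x = 7.923


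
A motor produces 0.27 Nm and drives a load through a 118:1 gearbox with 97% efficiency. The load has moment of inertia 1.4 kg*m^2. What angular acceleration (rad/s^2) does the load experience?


tau_out = tau_motor * N * eta
= 0.27 * 118 * 0.97 = 30.9042 Nm
alpha = tau_out / I = 30.9042 / 1.4
= 22.0744 rad/s^2


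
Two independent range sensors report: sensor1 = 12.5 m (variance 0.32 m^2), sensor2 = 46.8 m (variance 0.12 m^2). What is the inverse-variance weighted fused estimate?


w1 = (1/var1) / (1/var1 + 1/var2)
   = 3.125 / (3.125 + 8.3333) = 0.2727
w2 = 1 - w1 = 0.7273
fused = w1*s1 + w2*s2 = 3.4091 + 34.0364
= 37.4455 m


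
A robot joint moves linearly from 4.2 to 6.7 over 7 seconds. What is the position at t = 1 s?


s = t/T = 1/7 = 0.1429
p(t) = p0 + (pf-p0)*s
= 4.2 + (6.7 - 4.2) * 0.1429
= 4.5571


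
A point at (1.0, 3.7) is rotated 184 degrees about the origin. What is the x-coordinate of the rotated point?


x' = x*cos(theta) - y*sin(theta)
cos(184 deg) = -0.9976, sin(184 deg) = -0.0698
x' = 1.0 * -0.9976 - 3.7 * -0.0698
= -0.9976 - -0.2581
= -0.7395


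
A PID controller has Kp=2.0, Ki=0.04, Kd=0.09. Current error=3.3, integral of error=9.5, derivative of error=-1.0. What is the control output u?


u = Kp*e + Ki*int(e) + Kd*de/dt
= 2.0*3.3 + 0.04*9.5 + 0.09*(-1.0)
= 6.6 + 0.38 + -0.09
= 6.89


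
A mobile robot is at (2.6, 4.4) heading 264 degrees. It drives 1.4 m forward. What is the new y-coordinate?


y_new = y0 + d*sin(theta)
= 4.4 + 1.4*sin(264)
= 4.4 + -1.3923
= 3.0077


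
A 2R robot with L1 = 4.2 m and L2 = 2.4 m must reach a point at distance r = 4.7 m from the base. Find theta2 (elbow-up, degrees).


cos(theta2) = (r^2 - L1^2 - L2^2) / (2*L1*L2)
cos(theta2) = (22.09 - 17.64 - 5.76) / 20.16
cos(theta2) = -0.06498
theta2 = 93.7257 degrees


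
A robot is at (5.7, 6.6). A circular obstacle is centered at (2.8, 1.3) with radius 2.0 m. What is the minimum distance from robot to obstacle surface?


center_dist = sqrt((5.7-2.8)^2 + (6.6-1.3)^2)
= sqrt(8.41 + 28.09)
= 6.0415
min_dist = center_dist - radius = 6.0415 - 2.0 = 4.0415 m


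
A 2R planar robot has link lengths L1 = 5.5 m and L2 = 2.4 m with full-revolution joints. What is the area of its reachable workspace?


r_max = L1 + L2 = 7.9 m
r_min = |L1 - L2| = 3.1 m
Area = pi*(r_max^2 - r_min^2)
= pi*(62.41 - 9.61)
= pi * 52.8
= 165.8761 m^2


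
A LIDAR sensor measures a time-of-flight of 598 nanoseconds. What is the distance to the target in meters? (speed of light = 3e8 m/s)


tof = 598 ns = 5.98e-07 s
dist = c * tof / 2
= 3e8 * 5.98e-07 / 2
= 89.7 m


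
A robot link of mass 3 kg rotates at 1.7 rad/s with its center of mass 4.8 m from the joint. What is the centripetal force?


F = m * omega^2 * r
= 3 * 1.7^2 * 4.8
= 3 * 2.89 * 4.8
= 41.616 N


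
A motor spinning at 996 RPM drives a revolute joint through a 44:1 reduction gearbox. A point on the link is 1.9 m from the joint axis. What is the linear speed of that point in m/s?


omega_motor = 996 * 2*pi/60 = 104.3009 rad/s
omega_joint = omega_motor / 44 = 2.3705 rad/s
v = omega_joint * r = 2.3705 * 1.9
= 4.5039 m/s


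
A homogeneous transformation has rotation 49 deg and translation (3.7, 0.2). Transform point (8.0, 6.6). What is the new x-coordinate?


x' = cos(theta)*px - sin(theta)*py + tx
= 0.6561*8.0 - 0.7547*6.6 + 3.7
= 3.9674


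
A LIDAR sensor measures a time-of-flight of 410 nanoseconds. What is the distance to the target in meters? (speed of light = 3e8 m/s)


tof = 410 ns = 4.1e-07 s
dist = c * tof / 2
= 3e8 * 4.1e-07 / 2
= 61.5 m


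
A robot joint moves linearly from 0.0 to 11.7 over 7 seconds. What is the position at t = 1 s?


s = t/T = 1/7 = 0.1429
p(t) = p0 + (pf-p0)*s
= 0.0 + (11.7 - 0.0) * 0.1429
= 1.6714


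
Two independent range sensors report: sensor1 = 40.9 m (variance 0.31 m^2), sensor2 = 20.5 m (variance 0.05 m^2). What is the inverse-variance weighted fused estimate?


w1 = (1/var1) / (1/var1 + 1/var2)
   = 3.2258 / (3.2258 + 20.0) = 0.1389
w2 = 1 - w1 = 0.8611
fused = w1*s1 + w2*s2 = 5.6806 + 17.6528
= 23.3333 m


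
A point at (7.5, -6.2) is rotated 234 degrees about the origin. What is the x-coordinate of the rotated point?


x' = x*cos(theta) - y*sin(theta)
cos(234 deg) = -0.5878, sin(234 deg) = -0.809
x' = 7.5 * -0.5878 - -6.2 * -0.809
= -4.4084 - 5.0159
= -9.4243


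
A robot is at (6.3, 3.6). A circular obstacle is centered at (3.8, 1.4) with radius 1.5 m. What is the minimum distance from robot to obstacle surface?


center_dist = sqrt((6.3-3.8)^2 + (3.6-1.4)^2)
= sqrt(6.25 + 4.84)
= 3.3302
min_dist = center_dist - radius = 3.3302 - 1.5 = 1.8302 m


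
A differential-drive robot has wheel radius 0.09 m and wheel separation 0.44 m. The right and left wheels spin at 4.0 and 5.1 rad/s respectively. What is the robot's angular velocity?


vR = r*wR = 0.09*4.0 = 0.36 m/s
vL = r*wL = 0.09*5.1 = 0.459 m/s
v = (vR+vL)/2 = 0.4095 m/s
omega = (vR-vL)/L = -0.225 rad/s
angular velocity = -0.225 rad/s


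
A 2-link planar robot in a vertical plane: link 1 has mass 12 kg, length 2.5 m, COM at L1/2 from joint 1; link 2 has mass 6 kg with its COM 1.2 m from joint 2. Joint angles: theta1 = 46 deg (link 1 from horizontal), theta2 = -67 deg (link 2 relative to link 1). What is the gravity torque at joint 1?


Horizontal distance from joint 1 to link-1 COM:
  x_c1 = (L1/2)*cos(t1) = 1.25 * 0.6947 = 0.8683 m
Horizontal distance from joint 1 to link-2 COM:
  x_c2 = L1*cos(t1) + Lc2*cos(t1+t2)
       = 2.5*0.6947 + 1.2*0.9336 = 2.8569 m
tau1 = m1*g*x_c1 + m2*g*x_c2
     = 12*9.81*0.8683 + 6*9.81*2.8569
     = 102.219 + 168.1596
     = 270.3786 Nm


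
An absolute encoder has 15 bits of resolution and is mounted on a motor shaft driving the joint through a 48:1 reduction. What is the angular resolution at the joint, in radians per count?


counts = 2^15 = 32768
effective counts at joint = 32768 * 48 = 1572864
resolution = 2*pi / 1572864
= 3.9947e-06 rad/count


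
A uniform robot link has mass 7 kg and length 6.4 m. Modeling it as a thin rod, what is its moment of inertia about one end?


I = (1/3) * m * L^2
= (1/3) * 7 * 6.4^2
= 0.333333 * 7 * 40.96
= 95.5733 kg*m^2


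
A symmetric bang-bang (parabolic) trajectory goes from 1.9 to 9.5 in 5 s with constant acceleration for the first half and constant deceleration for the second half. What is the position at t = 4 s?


Symmetric rest-to-rest: each phase covers (pf-p0)/2 in time T/2. 0.5*a*(T/2)^2 = (pf-p0)/2 => a = 4*(pf-p0)/T^2
a = 4*(9.5-1.9)/5^2 = 1.216
t = 4 is in the deceleration phase (t > T/2).
p = pf - 0.5*a*(T-t)^2 = 9.5 - 0.5*1.216*1^2
= 8.892


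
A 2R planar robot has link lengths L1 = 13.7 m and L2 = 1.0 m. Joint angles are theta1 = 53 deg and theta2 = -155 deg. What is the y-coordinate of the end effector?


Convert angles to radians: theta1 = 0.925, theta2 = -2.7053
y = L1*sin(theta1) + L2*sin(theta1+theta2)
y = 10.9413 + -0.9781
y = 9.9632


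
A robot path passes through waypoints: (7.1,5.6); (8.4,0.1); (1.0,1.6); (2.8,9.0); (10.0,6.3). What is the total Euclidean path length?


Segment lengths:
  seg1 = sqrt((1.3)^2 + (-5.5)^2) = 5.6515
  seg2 = sqrt((-7.4)^2 + (1.5)^2) = 7.5505
  seg3 = sqrt((1.8)^2 + (7.4)^2) = 7.6158
  seg4 = sqrt((7.2)^2 + (-2.7)^2) = 7.6896
Total = 28.5074


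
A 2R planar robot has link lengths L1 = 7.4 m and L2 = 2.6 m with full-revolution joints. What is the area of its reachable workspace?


r_max = L1 + L2 = 10.0 m
r_min = |L1 - L2| = 4.8 m
Area = pi*(r_max^2 - r_min^2)
= pi*(100.0 - 23.04)
= pi * 76.96
= 241.777 m^2


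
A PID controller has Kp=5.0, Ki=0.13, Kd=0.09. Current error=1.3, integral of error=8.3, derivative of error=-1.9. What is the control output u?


u = Kp*e + Ki*int(e) + Kd*de/dt
= 5.0*1.3 + 0.13*8.3 + 0.09*(-1.9)
= 6.5 + 1.079 + -0.171
= 7.408


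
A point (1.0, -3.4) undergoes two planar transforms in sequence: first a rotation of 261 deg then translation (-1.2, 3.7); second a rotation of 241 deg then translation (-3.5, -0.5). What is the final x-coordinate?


After transform 1:
x1 = cos(261)*1.0 - sin(261)*-3.4 + -1.2 = -4.7146
y1 = sin(261)*1.0 + cos(261)*-3.4 + 3.7 = 3.2442
After transform 2:
x2 = cos(241)*-4.7146 - sin(241)*3.2442 + -3.5
= 1.6231


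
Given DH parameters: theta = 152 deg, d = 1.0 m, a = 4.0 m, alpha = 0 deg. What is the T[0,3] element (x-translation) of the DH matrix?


T[0,3] = a * cos(theta)
= 4.0 * cos(152 deg)
= 4.0 * -0.8829
= -3.5318


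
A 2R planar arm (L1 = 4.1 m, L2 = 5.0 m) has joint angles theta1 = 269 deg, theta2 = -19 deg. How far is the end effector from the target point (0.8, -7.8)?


End effector via forward kinematics:
x = L1*cos(t1) + L2*cos(t1+t2) = -1.7817
y = L1*sin(t1) + L2*sin(t1+t2) = -8.7978
Distance to target:
d = sqrt((0.8 - -1.7817)^2 + (-7.8 - -8.7978)^2)
= sqrt(6.6649 + 0.9957)
= 2.7678 m


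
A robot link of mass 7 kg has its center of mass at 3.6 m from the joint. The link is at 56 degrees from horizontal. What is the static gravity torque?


tau = m*g*L*cos(angle)
= 7 * 9.81 * 3.6 * cos(56 deg)
= 7 * 9.81 * 3.6 * 0.5592
= 138.2392 Nm


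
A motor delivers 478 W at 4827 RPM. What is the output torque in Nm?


omega = 4827 * 2*pi/60 = 505.4823 rad/s
tau = P / omega = 478 / 505.4823
= 0.9456 Nm


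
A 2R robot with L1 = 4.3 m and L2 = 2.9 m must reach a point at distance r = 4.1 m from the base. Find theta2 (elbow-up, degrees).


cos(theta2) = (r^2 - L1^2 - L2^2) / (2*L1*L2)
cos(theta2) = (16.81 - 18.49 - 8.41) / 24.94
cos(theta2) = -0.404571
theta2 = 113.8642 degrees


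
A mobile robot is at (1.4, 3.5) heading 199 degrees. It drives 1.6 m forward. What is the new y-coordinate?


y_new = y0 + d*sin(theta)
= 3.5 + 1.6*sin(199)
= 3.5 + -0.5209
= 2.9791


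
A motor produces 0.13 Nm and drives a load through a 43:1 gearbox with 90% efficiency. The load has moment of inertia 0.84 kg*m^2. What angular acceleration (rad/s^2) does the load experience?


tau_out = tau_motor * N * eta
= 0.13 * 43 * 0.9 = 5.031 Nm
alpha = tau_out / I = 5.031 / 0.84
= 5.9893 rad/s^2


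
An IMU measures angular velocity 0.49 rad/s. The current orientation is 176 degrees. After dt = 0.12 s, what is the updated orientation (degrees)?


delta_theta = w * dt = 0.49 * 0.12 = 0.0588 rad
= 3.369 deg
theta_new = 176 + 3.369 = 179.369 deg


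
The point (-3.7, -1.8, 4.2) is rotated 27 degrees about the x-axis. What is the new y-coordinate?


Rotation about x-axis: y' = y*cos(theta) - z*sin(theta)
= -1.8 * 0.891 - 4.2 * 0.454
= -3.5106


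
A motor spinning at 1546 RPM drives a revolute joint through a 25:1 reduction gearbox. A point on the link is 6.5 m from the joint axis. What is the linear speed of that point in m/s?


omega_motor = 1546 * 2*pi/60 = 161.8967 rad/s
omega_joint = omega_motor / 25 = 6.4759 rad/s
v = omega_joint * r = 6.4759 * 6.5
= 42.0932 m/s


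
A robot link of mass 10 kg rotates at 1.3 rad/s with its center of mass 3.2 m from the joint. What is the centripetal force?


F = m * omega^2 * r
= 10 * 1.3^2 * 3.2
= 10 * 1.69 * 3.2
= 54.08 N


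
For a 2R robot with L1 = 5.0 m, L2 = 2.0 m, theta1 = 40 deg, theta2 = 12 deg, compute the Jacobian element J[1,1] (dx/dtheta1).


J[1,1] = -L1*sin(t1) - L2*sin(t1+t2)
= -5.0*sin(40) - 2.0*sin(52)
= -4.79


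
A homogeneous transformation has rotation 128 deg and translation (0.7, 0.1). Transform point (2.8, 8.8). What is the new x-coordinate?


x' = cos(theta)*px - sin(theta)*py + tx
= -0.6157*2.8 - 0.788*8.8 + 0.7
= -7.9583


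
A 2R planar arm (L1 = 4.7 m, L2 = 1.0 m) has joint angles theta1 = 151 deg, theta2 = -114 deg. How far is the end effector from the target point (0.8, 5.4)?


End effector via forward kinematics:
x = L1*cos(t1) + L2*cos(t1+t2) = -3.3121
y = L1*sin(t1) + L2*sin(t1+t2) = 2.8804
Distance to target:
d = sqrt((0.8 - -3.3121)^2 + (5.4 - 2.8804)^2)
= sqrt(16.9092 + 6.3483)
= 4.8226 m


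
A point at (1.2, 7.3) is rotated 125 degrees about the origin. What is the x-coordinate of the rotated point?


x' = x*cos(theta) - y*sin(theta)
cos(125 deg) = -0.5736, sin(125 deg) = 0.8192
x' = 1.2 * -0.5736 - 7.3 * 0.8192
= -0.6883 - 5.9798
= -6.6681


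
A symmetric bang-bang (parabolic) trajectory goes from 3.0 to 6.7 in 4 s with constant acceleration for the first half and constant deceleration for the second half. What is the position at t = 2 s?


Symmetric rest-to-rest: each phase covers (pf-p0)/2 in time T/2. 0.5*a*(T/2)^2 = (pf-p0)/2 => a = 4*(pf-p0)/T^2
a = 4*(6.7-3.0)/4^2 = 0.925
t = 2 is in the acceleration phase (t <= T/2).
p = p0 + 0.5*a*t^2 = 3.0 + 0.5*0.925*2^2
= 4.85


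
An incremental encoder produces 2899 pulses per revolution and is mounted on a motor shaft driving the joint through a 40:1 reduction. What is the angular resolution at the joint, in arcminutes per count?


counts per rev = 2899
effective counts at joint = 2899 * 40 = 115960
resolution = 360*60 / 115960
= 0.1863 arcmin/count


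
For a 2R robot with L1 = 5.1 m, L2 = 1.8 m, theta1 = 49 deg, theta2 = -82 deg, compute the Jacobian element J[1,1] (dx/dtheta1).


J[1,1] = -L1*sin(t1) - L2*sin(t1+t2)
= -5.1*sin(49) - 1.8*sin(-33)
= -2.8687


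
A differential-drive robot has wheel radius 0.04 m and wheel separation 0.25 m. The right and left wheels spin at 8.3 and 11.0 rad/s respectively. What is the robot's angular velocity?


vR = r*wR = 0.04*8.3 = 0.332 m/s
vL = r*wL = 0.04*11.0 = 0.44 m/s
v = (vR+vL)/2 = 0.386 m/s
omega = (vR-vL)/L = -0.432 rad/s
angular velocity = -0.432 rad/s


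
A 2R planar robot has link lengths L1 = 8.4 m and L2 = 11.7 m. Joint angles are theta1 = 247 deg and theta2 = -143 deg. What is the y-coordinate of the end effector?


Convert angles to radians: theta1 = 4.311, theta2 = -2.4958
y = L1*sin(theta1) + L2*sin(theta1+theta2)
y = -7.7322 + 11.3525
y = 3.6202


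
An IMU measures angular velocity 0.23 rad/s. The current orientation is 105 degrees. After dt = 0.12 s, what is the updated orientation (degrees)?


delta_theta = w * dt = 0.23 * 0.12 = 0.0276 rad
= 1.5814 deg
theta_new = 105 + 1.5814 = 106.5814 deg


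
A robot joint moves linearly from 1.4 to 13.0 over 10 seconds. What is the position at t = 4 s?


s = t/T = 4/10 = 0.4
p(t) = p0 + (pf-p0)*s
= 1.4 + (13.0 - 1.4) * 0.4
= 6.04


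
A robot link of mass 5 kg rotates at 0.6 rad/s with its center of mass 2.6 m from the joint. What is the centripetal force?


F = m * omega^2 * r
= 5 * 0.6^2 * 2.6
= 5 * 0.36 * 2.6
= 4.68 N


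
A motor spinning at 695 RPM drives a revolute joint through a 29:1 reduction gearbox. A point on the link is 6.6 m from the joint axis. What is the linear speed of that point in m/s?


omega_motor = 695 * 2*pi/60 = 72.7802 rad/s
omega_joint = omega_motor / 29 = 2.5097 rad/s
v = omega_joint * r = 2.5097 * 6.6
= 16.5638 m/s


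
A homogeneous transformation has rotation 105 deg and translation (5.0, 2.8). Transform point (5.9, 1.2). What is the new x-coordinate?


x' = cos(theta)*px - sin(theta)*py + tx
= -0.2588*5.9 - 0.9659*1.2 + 5.0
= 2.3139


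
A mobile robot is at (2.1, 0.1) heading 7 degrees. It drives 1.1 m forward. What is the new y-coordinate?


y_new = y0 + d*sin(theta)
= 0.1 + 1.1*sin(7)
= 0.1 + 0.1341
= 0.2341


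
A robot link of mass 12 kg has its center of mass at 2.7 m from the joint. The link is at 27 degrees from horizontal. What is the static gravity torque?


tau = m*g*L*cos(angle)
= 12 * 9.81 * 2.7 * cos(27 deg)
= 12 * 9.81 * 2.7 * 0.891
= 283.2011 Nm


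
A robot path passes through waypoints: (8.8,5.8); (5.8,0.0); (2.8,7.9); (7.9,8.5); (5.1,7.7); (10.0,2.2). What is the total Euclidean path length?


Segment lengths:
  seg1 = sqrt((-3.0)^2 + (-5.8)^2) = 6.5299
  seg2 = sqrt((-3.0)^2 + (7.9)^2) = 8.4504
  seg3 = sqrt((5.1)^2 + (0.6)^2) = 5.1352
  seg4 = sqrt((-2.8)^2 + (-0.8)^2) = 2.912
  seg5 = sqrt((4.9)^2 + (-5.5)^2) = 7.3661
Total = 30.3937


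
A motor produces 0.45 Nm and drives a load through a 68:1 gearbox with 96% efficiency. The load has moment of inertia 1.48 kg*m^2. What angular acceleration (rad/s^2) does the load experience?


tau_out = tau_motor * N * eta
= 0.45 * 68 * 0.96 = 29.376 Nm
alpha = tau_out / I = 29.376 / 1.48
= 19.8486 rad/s^2


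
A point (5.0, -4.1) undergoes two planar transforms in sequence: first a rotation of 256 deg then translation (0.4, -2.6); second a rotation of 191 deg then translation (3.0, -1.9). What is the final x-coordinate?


After transform 1:
x1 = cos(256)*5.0 - sin(256)*-4.1 + 0.4 = -4.7878
y1 = sin(256)*5.0 + cos(256)*-4.1 + -2.6 = -6.4596
After transform 2:
x2 = cos(191)*-4.7878 - sin(191)*-6.4596 + 3.0
= 6.4673


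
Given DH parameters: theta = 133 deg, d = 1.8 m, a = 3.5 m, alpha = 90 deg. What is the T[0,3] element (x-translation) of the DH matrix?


T[0,3] = a * cos(theta)
= 3.5 * cos(133 deg)
= 3.5 * -0.682
= -2.387


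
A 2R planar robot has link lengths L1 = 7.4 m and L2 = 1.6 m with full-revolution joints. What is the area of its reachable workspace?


r_max = L1 + L2 = 9.0 m
r_min = |L1 - L2| = 5.8 m
Area = pi*(r_max^2 - r_min^2)
= pi*(81.0 - 33.64)
= pi * 47.36
= 148.7858 m^2


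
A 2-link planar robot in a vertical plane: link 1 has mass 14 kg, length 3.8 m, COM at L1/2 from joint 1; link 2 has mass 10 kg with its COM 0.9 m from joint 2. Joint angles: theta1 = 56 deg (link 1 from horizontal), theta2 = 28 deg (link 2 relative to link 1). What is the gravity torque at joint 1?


Horizontal distance from joint 1 to link-1 COM:
  x_c1 = (L1/2)*cos(t1) = 1.9 * 0.5592 = 1.0625 m
Horizontal distance from joint 1 to link-2 COM:
  x_c2 = L1*cos(t1) + Lc2*cos(t1+t2)
       = 3.8*0.5592 + 0.9*0.1045 = 2.219 m
tau1 = m1*g*x_c1 + m2*g*x_c2
     = 14*9.81*1.0625 + 10*9.81*2.219
     = 145.9192 + 217.6847
     = 363.6039 Nm


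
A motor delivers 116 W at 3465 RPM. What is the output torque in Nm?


omega = 3465 * 2*pi/60 = 362.854 rad/s
tau = P / omega = 116 / 362.854
= 0.3197 Nm


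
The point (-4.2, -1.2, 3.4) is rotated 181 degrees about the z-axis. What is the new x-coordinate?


Rotation about z-axis: x' = x*cos(theta) - y*sin(theta)
= -4.2 * -0.9998 - -1.2 * -0.0175
= 4.1784


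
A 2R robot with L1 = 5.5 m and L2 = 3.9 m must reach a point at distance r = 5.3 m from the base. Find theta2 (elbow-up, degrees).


cos(theta2) = (r^2 - L1^2 - L2^2) / (2*L1*L2)
cos(theta2) = (28.09 - 30.25 - 15.21) / 42.9
cos(theta2) = -0.404895
theta2 = 113.8846 degrees


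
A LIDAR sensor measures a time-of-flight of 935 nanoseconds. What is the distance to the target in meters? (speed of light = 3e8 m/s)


tof = 935 ns = 9.35e-07 s
dist = c * tof / 2
= 3e8 * 9.35e-07 / 2
= 140.25 m


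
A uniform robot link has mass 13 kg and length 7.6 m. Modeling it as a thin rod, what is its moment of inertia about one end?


I = (1/3) * m * L^2
= (1/3) * 13 * 7.6^2
= 0.333333 * 13 * 57.76
= 250.2933 kg*m^2


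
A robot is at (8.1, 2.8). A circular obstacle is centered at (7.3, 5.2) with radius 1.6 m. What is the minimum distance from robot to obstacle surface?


center_dist = sqrt((8.1-7.3)^2 + (2.8-5.2)^2)
= sqrt(0.64 + 5.76)
= 2.5298
min_dist = center_dist - radius = 2.5298 - 1.6 = 0.9298 m


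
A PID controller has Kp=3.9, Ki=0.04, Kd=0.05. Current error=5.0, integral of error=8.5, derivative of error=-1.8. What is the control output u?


u = Kp*e + Ki*int(e) + Kd*de/dt
= 3.9*5.0 + 0.04*8.5 + 0.05*(-1.8)
= 19.5 + 0.34 + -0.09
= 19.75


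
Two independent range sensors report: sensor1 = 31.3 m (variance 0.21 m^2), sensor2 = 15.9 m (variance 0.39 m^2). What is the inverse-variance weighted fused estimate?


w1 = (1/var1) / (1/var1 + 1/var2)
   = 4.7619 / (4.7619 + 2.5641) = 0.65
w2 = 1 - w1 = 0.35
fused = w1*s1 + w2*s2 = 20.345 + 5.565
= 25.91 m


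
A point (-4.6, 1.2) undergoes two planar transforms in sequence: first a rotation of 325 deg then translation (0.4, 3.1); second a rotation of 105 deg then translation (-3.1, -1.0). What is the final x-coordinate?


After transform 1:
x1 = cos(325)*-4.6 - sin(325)*1.2 + 0.4 = -2.6798
y1 = sin(325)*-4.6 + cos(325)*1.2 + 3.1 = 6.7214
After transform 2:
x2 = cos(105)*-2.6798 - sin(105)*6.7214 + -3.1
= -8.8988


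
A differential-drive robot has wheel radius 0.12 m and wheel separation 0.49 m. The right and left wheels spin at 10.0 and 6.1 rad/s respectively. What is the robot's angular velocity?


vR = r*wR = 0.12*10.0 = 1.2 m/s
vL = r*wL = 0.12*6.1 = 0.732 m/s
v = (vR+vL)/2 = 0.966 m/s
omega = (vR-vL)/L = 0.9551 rad/s
angular velocity = 0.9551 rad/s


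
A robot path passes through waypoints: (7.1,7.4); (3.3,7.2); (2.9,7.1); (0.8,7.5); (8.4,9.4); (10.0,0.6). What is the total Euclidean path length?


Segment lengths:
  seg1 = sqrt((-3.8)^2 + (-0.2)^2) = 3.8053
  seg2 = sqrt((-0.4)^2 + (-0.1)^2) = 0.4123
  seg3 = sqrt((-2.1)^2 + (0.4)^2) = 2.1378
  seg4 = sqrt((7.6)^2 + (1.9)^2) = 7.8339
  seg5 = sqrt((1.6)^2 + (-8.8)^2) = 8.9443
Total = 23.1335


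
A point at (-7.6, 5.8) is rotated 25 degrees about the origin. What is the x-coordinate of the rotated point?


x' = x*cos(theta) - y*sin(theta)
cos(25 deg) = 0.9063, sin(25 deg) = 0.4226
x' = -7.6 * 0.9063 - 5.8 * 0.4226
= -6.8879 - 2.4512
= -9.3391


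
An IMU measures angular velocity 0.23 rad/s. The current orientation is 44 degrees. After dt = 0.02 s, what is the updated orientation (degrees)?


delta_theta = w * dt = 0.23 * 0.02 = 0.0046 rad
= 0.2636 deg
theta_new = 44 + 0.2636 = 44.2636 deg


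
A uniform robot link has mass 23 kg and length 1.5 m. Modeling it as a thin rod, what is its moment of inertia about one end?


I = (1/3) * m * L^2
= (1/3) * 23 * 1.5^2
= 0.333333 * 23 * 2.25
= 17.25 kg*m^2


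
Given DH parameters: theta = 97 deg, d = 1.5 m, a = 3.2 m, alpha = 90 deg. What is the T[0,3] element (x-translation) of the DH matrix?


T[0,3] = a * cos(theta)
= 3.2 * cos(97 deg)
= 3.2 * -0.1219
= -0.39


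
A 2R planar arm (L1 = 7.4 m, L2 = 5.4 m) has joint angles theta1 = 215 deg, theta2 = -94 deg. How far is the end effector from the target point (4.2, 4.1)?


End effector via forward kinematics:
x = L1*cos(t1) + L2*cos(t1+t2) = -8.8429
y = L1*sin(t1) + L2*sin(t1+t2) = 0.3842
Distance to target:
d = sqrt((4.2 - -8.8429)^2 + (4.1 - 0.3842)^2)
= sqrt(170.118 + 13.8069)
= 13.5619 m


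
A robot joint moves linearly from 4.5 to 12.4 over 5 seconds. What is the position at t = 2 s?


s = t/T = 2/5 = 0.4
p(t) = p0 + (pf-p0)*s
= 4.5 + (12.4 - 4.5) * 0.4
= 7.66


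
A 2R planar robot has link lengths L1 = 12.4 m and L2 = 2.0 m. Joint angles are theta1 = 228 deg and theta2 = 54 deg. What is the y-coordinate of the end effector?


Convert angles to radians: theta1 = 3.9794, theta2 = 0.9425
y = L1*sin(theta1) + L2*sin(theta1+theta2)
y = -9.215 + -1.9563
y = -11.1713


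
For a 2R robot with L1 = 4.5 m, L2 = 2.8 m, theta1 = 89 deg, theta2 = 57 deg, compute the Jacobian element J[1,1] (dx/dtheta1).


J[1,1] = -L1*sin(t1) - L2*sin(t1+t2)
= -4.5*sin(89) - 2.8*sin(146)
= -6.0651


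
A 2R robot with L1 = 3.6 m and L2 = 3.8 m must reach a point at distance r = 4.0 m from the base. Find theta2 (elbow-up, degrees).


cos(theta2) = (r^2 - L1^2 - L2^2) / (2*L1*L2)
cos(theta2) = (16.0 - 12.96 - 14.44) / 27.36
cos(theta2) = -0.416667
theta2 = 114.6243 degrees


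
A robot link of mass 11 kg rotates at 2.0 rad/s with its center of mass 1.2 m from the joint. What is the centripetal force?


F = m * omega^2 * r
= 11 * 2.0^2 * 1.2
= 11 * 4.0 * 1.2
= 52.8 N


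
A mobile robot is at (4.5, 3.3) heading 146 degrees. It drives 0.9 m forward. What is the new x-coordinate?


x_new = x0 + d*cos(theta)
= 4.5 + 0.9*cos(146)
= 4.5 + -0.7461
= 3.7539


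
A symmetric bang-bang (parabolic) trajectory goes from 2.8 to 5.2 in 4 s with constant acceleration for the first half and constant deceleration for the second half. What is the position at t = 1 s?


Symmetric rest-to-rest: each phase covers (pf-p0)/2 in time T/2. 0.5*a*(T/2)^2 = (pf-p0)/2 => a = 4*(pf-p0)/T^2
a = 4*(5.2-2.8)/4^2 = 0.6
t = 1 is in the acceleration phase (t <= T/2).
p = p0 + 0.5*a*t^2 = 2.8 + 0.5*0.6*1^2
= 3.1


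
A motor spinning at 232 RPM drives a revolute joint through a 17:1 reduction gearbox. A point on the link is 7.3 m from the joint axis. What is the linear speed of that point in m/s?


omega_motor = 232 * 2*pi/60 = 24.295 rad/s
omega_joint = omega_motor / 17 = 1.4291 rad/s
v = omega_joint * r = 1.4291 * 7.3
= 10.4326 m/s


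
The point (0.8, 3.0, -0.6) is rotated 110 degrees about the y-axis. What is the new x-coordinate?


Rotation about y-axis: x' = x*cos(theta) + z*sin(theta)
= 0.8 * -0.342 + -0.6 * 0.9397
= -0.8374


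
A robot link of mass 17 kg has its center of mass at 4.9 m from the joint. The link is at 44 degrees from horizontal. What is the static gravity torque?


tau = m*g*L*cos(angle)
= 17 * 9.81 * 4.9 * cos(44 deg)
= 17 * 9.81 * 4.9 * 0.7193
= 587.8251 Nm


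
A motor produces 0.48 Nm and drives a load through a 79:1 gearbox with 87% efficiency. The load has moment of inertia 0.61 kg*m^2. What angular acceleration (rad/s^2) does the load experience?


tau_out = tau_motor * N * eta
= 0.48 * 79 * 0.87 = 32.9904 Nm
alpha = tau_out / I = 32.9904 / 0.61
= 54.0826 rad/s^2


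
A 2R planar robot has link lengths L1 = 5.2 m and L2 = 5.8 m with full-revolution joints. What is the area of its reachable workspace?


r_max = L1 + L2 = 11.0 m
r_min = |L1 - L2| = 0.6 m
Area = pi*(r_max^2 - r_min^2)
= pi*(121.0 - 0.36)
= pi * 120.64
= 379.0017 m^2


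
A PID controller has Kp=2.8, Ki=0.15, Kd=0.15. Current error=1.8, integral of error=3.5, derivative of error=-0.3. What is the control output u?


u = Kp*e + Ki*int(e) + Kd*de/dt
= 2.8*1.8 + 0.15*3.5 + 0.15*(-0.3)
= 5.04 + 0.525 + -0.045
= 5.52


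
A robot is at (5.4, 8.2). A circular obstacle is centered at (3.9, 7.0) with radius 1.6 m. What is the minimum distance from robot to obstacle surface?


center_dist = sqrt((5.4-3.9)^2 + (8.2-7.0)^2)
= sqrt(2.25 + 1.44)
= 1.9209
min_dist = center_dist - radius = 1.9209 - 1.6 = 0.3209 m


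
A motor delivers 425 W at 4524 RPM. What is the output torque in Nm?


omega = 4524 * 2*pi/60 = 473.7522 rad/s
tau = P / omega = 425 / 473.7522
= 0.8971 Nm


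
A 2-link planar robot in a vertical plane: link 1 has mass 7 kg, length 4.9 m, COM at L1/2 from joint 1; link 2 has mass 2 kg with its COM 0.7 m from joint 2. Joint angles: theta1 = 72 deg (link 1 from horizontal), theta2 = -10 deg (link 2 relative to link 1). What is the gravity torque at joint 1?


Horizontal distance from joint 1 to link-1 COM:
  x_c1 = (L1/2)*cos(t1) = 2.45 * 0.309 = 0.7571 m
Horizontal distance from joint 1 to link-2 COM:
  x_c2 = L1*cos(t1) + Lc2*cos(t1+t2)
       = 4.9*0.309 + 0.7*0.4695 = 1.8428 m
tau1 = m1*g*x_c1 + m2*g*x_c2
     = 7*9.81*0.7571 + 2*9.81*1.8428
     = 51.9895 + 36.156
     = 88.1455 Nm


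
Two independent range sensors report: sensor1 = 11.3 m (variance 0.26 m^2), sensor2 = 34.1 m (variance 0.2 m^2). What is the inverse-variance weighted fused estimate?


w1 = (1/var1) / (1/var1 + 1/var2)
   = 3.8462 / (3.8462 + 5.0) = 0.4348
w2 = 1 - w1 = 0.5652
fused = w1*s1 + w2*s2 = 4.913 + 19.2739
= 24.187 m


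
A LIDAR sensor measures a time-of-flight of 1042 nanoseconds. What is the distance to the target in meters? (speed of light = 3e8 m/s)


tof = 1042 ns = 1.042e-06 s
dist = c * tof / 2
= 3e8 * 1.042e-06 / 2
= 156.3 m


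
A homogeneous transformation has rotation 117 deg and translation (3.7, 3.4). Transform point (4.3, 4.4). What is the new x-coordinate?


x' = cos(theta)*px - sin(theta)*py + tx
= -0.454*4.3 - 0.891*4.4 + 3.7
= -2.1726


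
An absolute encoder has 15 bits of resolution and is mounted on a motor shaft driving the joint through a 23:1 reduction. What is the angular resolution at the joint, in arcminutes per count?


counts = 2^15 = 32768
effective counts at joint = 32768 * 23 = 753664
resolution = 360*60 / 753664
= 0.0287 arcmin/count


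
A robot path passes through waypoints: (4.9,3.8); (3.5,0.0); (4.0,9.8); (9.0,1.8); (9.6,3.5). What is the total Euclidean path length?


Segment lengths:
  seg1 = sqrt((-1.4)^2 + (-3.8)^2) = 4.0497
  seg2 = sqrt((0.5)^2 + (9.8)^2) = 9.8127
  seg3 = sqrt((5.0)^2 + (-8.0)^2) = 9.434
  seg4 = sqrt((0.6)^2 + (1.7)^2) = 1.8028
Total = 25.0992
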